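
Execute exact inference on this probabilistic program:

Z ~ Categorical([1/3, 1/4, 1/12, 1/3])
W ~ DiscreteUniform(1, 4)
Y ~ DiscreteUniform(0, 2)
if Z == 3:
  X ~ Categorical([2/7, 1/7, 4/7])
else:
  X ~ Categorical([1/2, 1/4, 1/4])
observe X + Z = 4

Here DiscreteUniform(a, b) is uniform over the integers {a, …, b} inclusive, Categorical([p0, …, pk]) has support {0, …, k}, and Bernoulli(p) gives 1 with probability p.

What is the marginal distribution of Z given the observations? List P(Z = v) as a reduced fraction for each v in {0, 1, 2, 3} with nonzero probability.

Enumerate traces; 24 have nonzero weight after conditioning:
  (Z=2, W=1, Y=0, X=2) weight 1/576
  (Z=2, W=1, Y=1, X=2) weight 1/576
  (Z=2, W=1, Y=2, X=2) weight 1/576
  (Z=2, W=2, Y=0, X=2) weight 1/576
  (Z=2, W=2, Y=1, X=2) weight 1/576
  (Z=2, W=2, Y=2, X=2) weight 1/576
  (Z=2, W=3, Y=0, X=2) weight 1/576
  (Z=2, W=3, Y=1, X=2) weight 1/576
  (Z=3, W=1, Y=0, X=1) weight 1/252
  … 15 more
Group by Z:
  weight(Z=2) = 1/48
  weight(Z=3) = 1/21
Total weight = 1/48 + 1/21 = 23/336
P(Z=2 | obs) = 1/48 / 23/336 = 7/23
P(Z=3 | obs) = 1/21 / 23/336 = 16/23

P(Z=2) = 7/23, P(Z=3) = 16/23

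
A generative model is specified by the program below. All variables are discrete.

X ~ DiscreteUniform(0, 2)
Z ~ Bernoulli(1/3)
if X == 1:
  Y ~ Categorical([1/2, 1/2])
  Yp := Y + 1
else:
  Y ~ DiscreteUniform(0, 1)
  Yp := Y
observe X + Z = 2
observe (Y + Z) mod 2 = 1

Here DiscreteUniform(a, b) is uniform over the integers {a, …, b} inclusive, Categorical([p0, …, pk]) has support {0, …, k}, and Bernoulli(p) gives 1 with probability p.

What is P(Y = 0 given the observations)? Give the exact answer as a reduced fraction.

Enumerate traces; 2 have nonzero weight after conditioning:
  (X=1, Z=1, Y=0) weight 1/18
  (X=2, Z=0, Y=1) weight 1/9
Group by Y:
  weight(Y=0) = 1/18
  weight(Y=1) = 1/9
Total weight = 1/18 + 1/9 = 1/6
P(Y=0 | obs) = 1/18 / 1/6 = 1/3
P(Y=1 | obs) = 1/9 / 1/6 = 2/3

P(Y = 0 | obs) = 1/3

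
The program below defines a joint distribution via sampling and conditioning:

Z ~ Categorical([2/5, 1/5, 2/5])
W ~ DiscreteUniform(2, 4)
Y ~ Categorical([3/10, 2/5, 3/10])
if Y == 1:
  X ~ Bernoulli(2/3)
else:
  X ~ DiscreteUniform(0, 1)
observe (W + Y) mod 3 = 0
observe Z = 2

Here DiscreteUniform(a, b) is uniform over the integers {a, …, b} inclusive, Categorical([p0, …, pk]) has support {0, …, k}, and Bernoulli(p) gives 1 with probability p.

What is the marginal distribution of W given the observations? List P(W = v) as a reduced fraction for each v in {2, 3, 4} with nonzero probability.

P(W=2) = 2/5, P(W=3) = 3/10, P(W=4) = 3/10

Enumerate traces; 6 have nonzero weight after conditioning:
  (Z=2, W=2, Y=1, X=0) weight 4/225
  (Z=2, W=2, Y=1, X=1) weight 8/225
  (Z=2, W=3, Y=0, X=0) weight 1/50
  (Z=2, W=3, Y=0, X=1) weight 1/50
  (Z=2, W=4, Y=2, X=0) weight 1/50
  (Z=2, W=4, Y=2, X=1) weight 1/50
Group by W:
  weight(W=2) = 4/75
  weight(W=3) = 1/25
  weight(W=4) = 1/25
Total weight = 4/75 + 1/25 + 1/25 = 2/15
P(W=2 | obs) = 4/75 / 2/15 = 2/5
P(W=3 | obs) = 1/25 / 2/15 = 3/10
P(W=4 | obs) = 1/25 / 2/15 = 3/10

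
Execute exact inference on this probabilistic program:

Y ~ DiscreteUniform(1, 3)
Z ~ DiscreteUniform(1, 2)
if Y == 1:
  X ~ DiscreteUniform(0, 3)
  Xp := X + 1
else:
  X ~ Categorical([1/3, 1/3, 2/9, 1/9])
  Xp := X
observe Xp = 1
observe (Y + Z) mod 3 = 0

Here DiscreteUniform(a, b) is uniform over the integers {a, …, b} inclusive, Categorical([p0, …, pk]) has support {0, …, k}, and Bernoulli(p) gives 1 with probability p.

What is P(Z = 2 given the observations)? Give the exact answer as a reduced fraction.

Enumerate traces; 2 have nonzero weight after conditioning:
  (Y=1, Z=2, X=0) weight 1/24
  (Y=2, Z=1, X=1) weight 1/18
Group by Z:
  weight(Z=1) = 1/18
  weight(Z=2) = 1/24
Total weight = 1/18 + 1/24 = 7/72
P(Z=1 | obs) = 1/18 / 7/72 = 4/7
P(Z=2 | obs) = 1/24 / 7/72 = 3/7

P(Z = 2 | obs) = 3/7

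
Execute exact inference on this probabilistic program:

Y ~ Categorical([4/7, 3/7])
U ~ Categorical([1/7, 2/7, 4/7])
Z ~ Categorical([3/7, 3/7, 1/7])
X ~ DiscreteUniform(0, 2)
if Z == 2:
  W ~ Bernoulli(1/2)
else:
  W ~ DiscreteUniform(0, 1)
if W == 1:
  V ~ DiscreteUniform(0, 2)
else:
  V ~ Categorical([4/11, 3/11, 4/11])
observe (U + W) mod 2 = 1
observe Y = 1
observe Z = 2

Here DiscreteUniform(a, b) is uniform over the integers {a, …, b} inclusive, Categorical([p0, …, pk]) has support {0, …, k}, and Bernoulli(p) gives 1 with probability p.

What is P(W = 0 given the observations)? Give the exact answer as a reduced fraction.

Enumerate traces; 27 have nonzero weight after conditioning:
  (Y=1, U=0, Z=2, X=0, W=1, V=0) weight 1/2058
  (Y=1, U=0, Z=2, X=0, W=1, V=1) weight 1/2058
  (Y=1, U=0, Z=2, X=0, W=1, V=2) weight 1/2058
  (Y=1, U=0, Z=2, X=1, W=1, V=0) weight 1/2058
  (Y=1, U=0, Z=2, X=1, W=1, V=1) weight 1/2058
  (Y=1, U=0, Z=2, X=1, W=1, V=2) weight 1/2058
  (Y=1, U=0, Z=2, X=2, W=1, V=0) weight 1/2058
  (Y=1, U=0, Z=2, X=2, W=1, V=1) weight 1/2058
  (Y=1, U=1, Z=2, X=0, W=0, V=0) weight 4/3773
  … 18 more
Group by W:
  weight(W=0) = 3/343
  weight(W=1) = 15/686
Total weight = 3/343 + 15/686 = 3/98
P(W=0 | obs) = 3/343 / 3/98 = 2/7
P(W=1 | obs) = 15/686 / 3/98 = 5/7

P(W = 0 | obs) = 2/7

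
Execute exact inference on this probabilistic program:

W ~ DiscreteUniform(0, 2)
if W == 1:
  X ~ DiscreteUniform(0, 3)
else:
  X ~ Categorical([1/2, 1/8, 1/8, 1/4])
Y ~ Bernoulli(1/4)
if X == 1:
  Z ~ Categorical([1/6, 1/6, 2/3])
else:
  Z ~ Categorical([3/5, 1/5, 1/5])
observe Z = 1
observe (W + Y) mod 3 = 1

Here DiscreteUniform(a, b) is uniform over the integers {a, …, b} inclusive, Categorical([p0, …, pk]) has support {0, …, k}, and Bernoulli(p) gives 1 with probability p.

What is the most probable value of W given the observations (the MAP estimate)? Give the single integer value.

Enumerate traces; 8 have nonzero weight after conditioning:
  (W=0, X=0, Y=1, Z=1) weight 1/120
  (W=0, X=1, Y=1, Z=1) weight 1/576
  (W=0, X=2, Y=1, Z=1) weight 1/480
  (W=0, X=3, Y=1, Z=1) weight 1/240
  (W=1, X=0, Y=0, Z=1) weight 1/80
  (W=1, X=1, Y=0, Z=1) weight 1/96
  (W=1, X=2, Y=0, Z=1) weight 1/80
  (W=1, X=3, Y=0, Z=1) weight 1/80
Group by W:
  weight(W=0) = 47/2880
  weight(W=1) = 23/480
Total weight = 47/2880 + 23/480 = 37/576
P(W=0 | obs) = 47/2880 / 37/576 = 47/185
P(W=1 | obs) = 23/480 / 37/576 = 138/185
argmax = 1

argmax_v P(W = v | obs) = 1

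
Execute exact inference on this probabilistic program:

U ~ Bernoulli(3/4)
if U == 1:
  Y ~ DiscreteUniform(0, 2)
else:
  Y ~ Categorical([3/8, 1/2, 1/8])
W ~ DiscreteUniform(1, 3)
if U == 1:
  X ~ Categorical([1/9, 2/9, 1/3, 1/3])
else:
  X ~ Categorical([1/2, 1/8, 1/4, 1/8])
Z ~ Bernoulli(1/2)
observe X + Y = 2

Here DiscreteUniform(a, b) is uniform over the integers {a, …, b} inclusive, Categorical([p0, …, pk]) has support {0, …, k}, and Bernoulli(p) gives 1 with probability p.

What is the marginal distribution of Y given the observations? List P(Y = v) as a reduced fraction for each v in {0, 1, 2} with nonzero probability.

Enumerate traces; 36 have nonzero weight after conditioning:
  (U=0, Y=0, W=1, X=2, Z=0) weight 1/256
  (U=0, Y=0, W=1, X=2, Z=1) weight 1/256
  (U=0, Y=0, W=2, X=2, Z=0) weight 1/256
  (U=0, Y=0, W=2, X=2, Z=1) weight 1/256
  (U=0, Y=0, W=3, X=2, Z=0) weight 1/256
  (U=0, Y=0, W=3, X=2, Z=1) weight 1/256
  (U=0, Y=1, W=1, X=1, Z=0) weight 1/384
  (U=0, Y=1, W=1, X=1, Z=1) weight 1/384
  (U=0, Y=2, W=1, X=0, Z=0) weight 1/384
  … 27 more
Group by Y:
  weight(Y=0) = 41/384
  weight(Y=1) = 41/576
  weight(Y=2) = 25/576
Total weight = 41/384 + 41/576 + 25/576 = 85/384
P(Y=0 | obs) = 41/384 / 85/384 = 41/85
P(Y=1 | obs) = 41/576 / 85/384 = 82/255
P(Y=2 | obs) = 25/576 / 85/384 = 10/51

P(Y=0) = 41/85, P(Y=1) = 82/255, P(Y=2) = 10/51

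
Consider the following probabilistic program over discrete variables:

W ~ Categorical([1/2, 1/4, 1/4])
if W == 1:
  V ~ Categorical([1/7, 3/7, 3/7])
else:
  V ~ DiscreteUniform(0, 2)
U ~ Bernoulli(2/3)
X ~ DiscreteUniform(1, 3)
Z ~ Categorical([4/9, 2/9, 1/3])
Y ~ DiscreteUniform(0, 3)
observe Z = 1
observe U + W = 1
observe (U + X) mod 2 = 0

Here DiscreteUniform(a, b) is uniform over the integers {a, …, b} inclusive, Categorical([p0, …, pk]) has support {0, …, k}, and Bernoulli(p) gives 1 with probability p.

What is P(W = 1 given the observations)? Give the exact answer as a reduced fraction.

P(W = 1 | obs) = 1/9

Enumerate traces; 36 have nonzero weight after conditioning:
  (W=0, V=0, U=1, X=1, Z=1, Y=0) weight 1/486
  (W=0, V=0, U=1, X=1, Z=1, Y=1) weight 1/486
  (W=0, V=0, U=1, X=1, Z=1, Y=2) weight 1/486
  (W=0, V=0, U=1, X=1, Z=1, Y=3) weight 1/486
  (W=0, V=0, U=1, X=3, Z=1, Y=0) weight 1/486
  (W=0, V=0, U=1, X=3, Z=1, Y=1) weight 1/486
  (W=0, V=0, U=1, X=3, Z=1, Y=2) weight 1/486
  (W=0, V=0, U=1, X=3, Z=1, Y=3) weight 1/486
  (W=1, V=0, U=0, X=2, Z=1, Y=0) weight 1/4536
  … 27 more
Group by W:
  weight(W=0) = 4/81
  weight(W=1) = 1/162
Total weight = 4/81 + 1/162 = 1/18
P(W=0 | obs) = 4/81 / 1/18 = 8/9
P(W=1 | obs) = 1/162 / 1/18 = 1/9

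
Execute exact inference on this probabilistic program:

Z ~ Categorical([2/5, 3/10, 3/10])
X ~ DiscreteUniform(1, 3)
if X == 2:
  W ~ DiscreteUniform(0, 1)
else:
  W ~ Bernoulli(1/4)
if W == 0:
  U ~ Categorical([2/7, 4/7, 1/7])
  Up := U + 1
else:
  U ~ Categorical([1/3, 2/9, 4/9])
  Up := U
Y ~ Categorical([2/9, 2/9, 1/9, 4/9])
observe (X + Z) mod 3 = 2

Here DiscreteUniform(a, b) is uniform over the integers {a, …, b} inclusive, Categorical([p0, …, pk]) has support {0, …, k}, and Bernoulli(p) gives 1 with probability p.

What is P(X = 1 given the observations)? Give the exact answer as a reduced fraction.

P(X = 1 | obs) = 3/10

Enumerate traces; 72 have nonzero weight after conditioning:
  (Z=0, X=2, W=0, U=0, Y=0) weight 4/945
  (Z=0, X=2, W=0, U=0, Y=1) weight 4/945
  (Z=0, X=2, W=0, U=0, Y=2) weight 2/945
  (Z=0, X=2, W=0, U=0, Y=3) weight 8/945
  (Z=0, X=2, W=0, U=1, Y=0) weight 8/945
  (Z=0, X=2, W=0, U=1, Y=1) weight 8/945
  (Z=0, X=2, W=0, U=1, Y=2) weight 4/945
  (Z=0, X=2, W=0, U=1, Y=3) weight 16/945
  (Z=1, X=1, W=0, U=0, Y=0) weight 1/210
  (Z=2, X=3, W=0, U=0, Y=0) weight 1/210
  … 62 more
Group by X:
  weight(X=1) = 1/10
  weight(X=2) = 2/15
  weight(X=3) = 1/10
Total weight = 1/10 + 2/15 + 1/10 = 1/3
P(X=1 | obs) = 1/10 / 1/3 = 3/10
P(X=2 | obs) = 2/15 / 1/3 = 2/5
P(X=3 | obs) = 1/10 / 1/3 = 3/10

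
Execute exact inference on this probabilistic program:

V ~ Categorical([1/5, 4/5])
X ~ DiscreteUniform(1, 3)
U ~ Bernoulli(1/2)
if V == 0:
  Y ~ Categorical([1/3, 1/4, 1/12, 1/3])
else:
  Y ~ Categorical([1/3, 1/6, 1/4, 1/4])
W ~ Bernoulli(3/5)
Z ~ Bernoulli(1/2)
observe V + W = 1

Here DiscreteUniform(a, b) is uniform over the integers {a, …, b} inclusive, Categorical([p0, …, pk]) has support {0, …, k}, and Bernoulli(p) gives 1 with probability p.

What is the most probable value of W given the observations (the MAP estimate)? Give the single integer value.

argmax_v P(W = v | obs) = 0

Enumerate traces; 96 have nonzero weight after conditioning:
  (V=0, X=1, U=0, Y=0, W=1, Z=0) weight 1/300
  (V=0, X=1, U=0, Y=0, W=1, Z=1) weight 1/300
  (V=0, X=1, U=0, Y=1, W=1, Z=0) weight 1/400
  (V=0, X=1, U=0, Y=1, W=1, Z=1) weight 1/400
  (V=0, X=1, U=0, Y=2, W=1, Z=0) weight 1/1200
  (V=0, X=1, U=0, Y=2, W=1, Z=1) weight 1/1200
  (V=0, X=1, U=0, Y=3, W=1, Z=0) weight 1/300
  (V=0, X=1, U=0, Y=3, W=1, Z=1) weight 1/300
  (V=1, X=1, U=0, Y=0, W=0, Z=0) weight 2/225
  … 87 more
Group by W:
  weight(W=0) = 8/25
  weight(W=1) = 3/25
Total weight = 8/25 + 3/25 = 11/25
P(W=0 | obs) = 8/25 / 11/25 = 8/11
P(W=1 | obs) = 3/25 / 11/25 = 3/11
argmax = 0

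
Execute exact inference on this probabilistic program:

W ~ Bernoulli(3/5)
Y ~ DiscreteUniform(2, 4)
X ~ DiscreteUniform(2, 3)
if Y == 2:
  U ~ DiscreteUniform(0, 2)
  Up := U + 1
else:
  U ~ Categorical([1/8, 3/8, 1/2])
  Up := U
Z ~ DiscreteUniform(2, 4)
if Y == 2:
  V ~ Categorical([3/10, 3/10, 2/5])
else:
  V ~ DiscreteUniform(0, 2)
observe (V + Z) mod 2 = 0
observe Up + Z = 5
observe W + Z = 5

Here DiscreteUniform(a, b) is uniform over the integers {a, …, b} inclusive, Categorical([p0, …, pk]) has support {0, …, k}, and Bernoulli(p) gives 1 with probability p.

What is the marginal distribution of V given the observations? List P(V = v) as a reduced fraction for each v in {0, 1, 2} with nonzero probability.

P(V=0) = 21/44, P(V=2) = 23/44

Enumerate traces; 12 have nonzero weight after conditioning:
  (W=1, Y=2, X=2, U=0, Z=4, V=0) weight 1/300
  (W=1, Y=2, X=2, U=0, Z=4, V=2) weight 1/225
  (W=1, Y=2, X=3, U=0, Z=4, V=0) weight 1/300
  (W=1, Y=2, X=3, U=0, Z=4, V=2) weight 1/225
  (W=1, Y=3, X=2, U=1, Z=4, V=0) weight 1/240
  (W=1, Y=3, X=2, U=1, Z=4, V=2) weight 1/240
  (W=1, Y=3, X=3, U=1, Z=4, V=0) weight 1/240
  (W=1, Y=3, X=3, U=1, Z=4, V=2) weight 1/240
  … 4 more
Group by V:
  weight(V=0) = 7/300
  weight(V=2) = 23/900
Total weight = 7/300 + 23/900 = 11/225
P(V=0 | obs) = 7/300 / 11/225 = 21/44
P(V=2 | obs) = 23/900 / 11/225 = 23/44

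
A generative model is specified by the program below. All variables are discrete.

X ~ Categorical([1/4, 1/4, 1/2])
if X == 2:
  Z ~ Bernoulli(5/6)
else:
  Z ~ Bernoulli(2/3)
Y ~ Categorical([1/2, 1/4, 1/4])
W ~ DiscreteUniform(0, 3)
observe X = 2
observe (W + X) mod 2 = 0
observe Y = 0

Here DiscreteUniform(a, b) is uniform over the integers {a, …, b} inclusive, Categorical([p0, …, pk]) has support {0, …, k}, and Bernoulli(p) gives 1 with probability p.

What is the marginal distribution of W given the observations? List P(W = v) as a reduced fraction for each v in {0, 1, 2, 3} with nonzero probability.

Enumerate traces; 4 have nonzero weight after conditioning:
  (X=2, Z=0, Y=0, W=0) weight 1/96
  (X=2, Z=0, Y=0, W=2) weight 1/96
  (X=2, Z=1, Y=0, W=0) weight 5/96
  (X=2, Z=1, Y=0, W=2) weight 5/96
Group by W:
  weight(W=0) = 1/16
  weight(W=2) = 1/16
Total weight = 1/16 + 1/16 = 1/8
P(W=0 | obs) = 1/16 / 1/8 = 1/2
P(W=2 | obs) = 1/16 / 1/8 = 1/2

P(W=0) = 1/2, P(W=2) = 1/2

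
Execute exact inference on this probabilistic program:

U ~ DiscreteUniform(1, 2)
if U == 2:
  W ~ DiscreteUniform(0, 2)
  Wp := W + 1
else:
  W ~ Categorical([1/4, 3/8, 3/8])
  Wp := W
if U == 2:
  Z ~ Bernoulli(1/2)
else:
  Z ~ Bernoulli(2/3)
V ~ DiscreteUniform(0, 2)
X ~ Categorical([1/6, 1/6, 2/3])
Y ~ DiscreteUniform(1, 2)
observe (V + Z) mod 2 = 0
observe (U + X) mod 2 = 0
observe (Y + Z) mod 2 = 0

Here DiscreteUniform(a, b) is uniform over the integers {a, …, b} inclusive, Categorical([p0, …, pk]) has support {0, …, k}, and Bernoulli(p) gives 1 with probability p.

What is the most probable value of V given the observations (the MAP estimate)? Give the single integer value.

Enumerate traces; 27 have nonzero weight after conditioning:
  (U=1, W=0, Z=0, V=0, X=1, Y=2) weight 1/864
  (U=1, W=0, Z=0, V=2, X=1, Y=2) weight 1/864
  (U=1, W=0, Z=1, V=1, X=1, Y=1) weight 1/432
  (U=1, W=1, Z=0, V=0, X=1, Y=2) weight 1/576
  (U=1, W=1, Z=0, V=2, X=1, Y=2) weight 1/576
  (U=1, W=1, Z=1, V=1, X=1, Y=1) weight 1/288
  (U=1, W=2, Z=0, V=0, X=1, Y=2) weight 1/576
  (U=1, W=2, Z=0, V=2, X=1, Y=2) weight 1/576
  … 19 more
Group by V:
  weight(V=0) = 17/432
  weight(V=1) = 19/432
  weight(V=2) = 17/432
Total weight = 17/432 + 19/432 + 17/432 = 53/432
P(V=0 | obs) = 17/432 / 53/432 = 17/53
P(V=1 | obs) = 19/432 / 53/432 = 19/53
P(V=2 | obs) = 17/432 / 53/432 = 17/53
argmax = 1

argmax_v P(V = v | obs) = 1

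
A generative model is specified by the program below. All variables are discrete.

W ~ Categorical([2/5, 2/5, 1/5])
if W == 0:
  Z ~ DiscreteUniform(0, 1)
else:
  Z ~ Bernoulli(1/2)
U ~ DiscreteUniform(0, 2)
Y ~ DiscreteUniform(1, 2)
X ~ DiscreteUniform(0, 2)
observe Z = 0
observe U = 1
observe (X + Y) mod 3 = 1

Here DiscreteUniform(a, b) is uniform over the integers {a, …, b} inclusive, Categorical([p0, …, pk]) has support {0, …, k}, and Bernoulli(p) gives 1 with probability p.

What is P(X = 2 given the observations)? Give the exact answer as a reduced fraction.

Enumerate traces; 6 have nonzero weight after conditioning:
  (W=0, Z=0, U=1, Y=1, X=0) weight 1/90
  (W=0, Z=0, U=1, Y=2, X=2) weight 1/90
  (W=1, Z=0, U=1, Y=1, X=0) weight 1/90
  (W=1, Z=0, U=1, Y=2, X=2) weight 1/90
  (W=2, Z=0, U=1, Y=1, X=0) weight 1/180
  (W=2, Z=0, U=1, Y=2, X=2) weight 1/180
Group by X:
  weight(X=0) = 1/36
  weight(X=2) = 1/36
Total weight = 1/36 + 1/36 = 1/18
P(X=0 | obs) = 1/36 / 1/18 = 1/2
P(X=2 | obs) = 1/36 / 1/18 = 1/2

P(X = 2 | obs) = 1/2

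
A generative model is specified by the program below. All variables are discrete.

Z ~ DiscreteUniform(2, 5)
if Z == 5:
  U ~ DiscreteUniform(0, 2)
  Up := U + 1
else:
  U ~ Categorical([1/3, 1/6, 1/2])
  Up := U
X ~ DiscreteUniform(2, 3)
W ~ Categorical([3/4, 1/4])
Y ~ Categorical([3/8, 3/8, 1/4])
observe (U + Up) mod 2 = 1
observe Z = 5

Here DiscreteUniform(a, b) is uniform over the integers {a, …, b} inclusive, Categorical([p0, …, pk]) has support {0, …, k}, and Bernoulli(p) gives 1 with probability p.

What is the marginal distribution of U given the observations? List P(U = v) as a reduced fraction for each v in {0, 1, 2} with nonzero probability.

P(U=0) = 1/3, P(U=1) = 1/3, P(U=2) = 1/3

Enumerate traces; 36 have nonzero weight after conditioning:
  (Z=5, U=0, X=2, W=0, Y=0) weight 3/256
  (Z=5, U=0, X=2, W=0, Y=1) weight 3/256
  (Z=5, U=0, X=2, W=0, Y=2) weight 1/128
  (Z=5, U=0, X=2, W=1, Y=0) weight 1/256
  (Z=5, U=0, X=2, W=1, Y=1) weight 1/256
  (Z=5, U=0, X=2, W=1, Y=2) weight 1/384
  (Z=5, U=0, X=3, W=0, Y=0) weight 3/256
  (Z=5, U=0, X=3, W=0, Y=1) weight 3/256
  (Z=5, U=1, X=2, W=0, Y=0) weight 3/256
  (Z=5, U=2, X=2, W=0, Y=0) weight 3/256
  … 26 more
Group by U:
  weight(U=0) = 1/12
  weight(U=1) = 1/12
  weight(U=2) = 1/12
Total weight = 1/12 + 1/12 + 1/12 = 1/4
P(U=0 | obs) = 1/12 / 1/4 = 1/3
P(U=1 | obs) = 1/12 / 1/4 = 1/3
P(U=2 | obs) = 1/12 / 1/4 = 1/3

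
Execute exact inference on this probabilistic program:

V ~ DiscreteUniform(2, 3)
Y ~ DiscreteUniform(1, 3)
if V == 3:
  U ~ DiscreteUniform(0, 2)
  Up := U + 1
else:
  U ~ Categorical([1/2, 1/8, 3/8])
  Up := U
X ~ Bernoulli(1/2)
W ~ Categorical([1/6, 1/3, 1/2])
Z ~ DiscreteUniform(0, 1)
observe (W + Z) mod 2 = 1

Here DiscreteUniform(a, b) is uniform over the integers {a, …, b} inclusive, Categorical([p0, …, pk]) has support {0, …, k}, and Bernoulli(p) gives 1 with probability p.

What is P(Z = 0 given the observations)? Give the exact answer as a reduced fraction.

P(Z = 0 | obs) = 1/3

Enumerate traces; 108 have nonzero weight after conditioning:
  (V=2, Y=1, U=0, X=0, W=0, Z=1) weight 1/288
  (V=2, Y=1, U=0, X=0, W=1, Z=0) weight 1/144
  (V=2, Y=1, U=0, X=0, W=2, Z=1) weight 1/96
  (V=2, Y=1, U=0, X=1, W=0, Z=1) weight 1/288
  (V=2, Y=1, U=0, X=1, W=1, Z=0) weight 1/144
  (V=2, Y=1, U=0, X=1, W=2, Z=1) weight 1/96
  (V=2, Y=1, U=1, X=0, W=0, Z=1) weight 1/1152
  (V=2, Y=1, U=1, X=0, W=1, Z=0) weight 1/576
  … 100 more
Group by Z:
  weight(Z=0) = 1/6
  weight(Z=1) = 1/3
Total weight = 1/6 + 1/3 = 1/2
P(Z=0 | obs) = 1/6 / 1/2 = 1/3
P(Z=1 | obs) = 1/3 / 1/2 = 2/3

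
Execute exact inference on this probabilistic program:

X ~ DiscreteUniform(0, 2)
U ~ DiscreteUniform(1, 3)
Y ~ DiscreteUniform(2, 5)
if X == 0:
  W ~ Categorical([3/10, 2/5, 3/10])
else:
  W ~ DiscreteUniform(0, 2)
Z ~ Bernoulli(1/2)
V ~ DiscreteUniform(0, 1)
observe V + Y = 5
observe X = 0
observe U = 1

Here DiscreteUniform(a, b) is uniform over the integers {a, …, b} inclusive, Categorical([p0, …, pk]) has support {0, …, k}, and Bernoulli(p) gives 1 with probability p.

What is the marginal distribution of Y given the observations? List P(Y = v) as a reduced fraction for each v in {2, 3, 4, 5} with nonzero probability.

P(Y=4) = 1/2, P(Y=5) = 1/2

Enumerate traces; 12 have nonzero weight after conditioning:
  (X=0, U=1, Y=4, W=0, Z=0, V=1) weight 1/480
  (X=0, U=1, Y=4, W=0, Z=1, V=1) weight 1/480
  (X=0, U=1, Y=4, W=1, Z=0, V=1) weight 1/360
  (X=0, U=1, Y=4, W=1, Z=1, V=1) weight 1/360
  (X=0, U=1, Y=4, W=2, Z=0, V=1) weight 1/480
  (X=0, U=1, Y=4, W=2, Z=1, V=1) weight 1/480
  (X=0, U=1, Y=5, W=0, Z=0, V=0) weight 1/480
  (X=0, U=1, Y=5, W=0, Z=1, V=0) weight 1/480
  … 4 more
Group by Y:
  weight(Y=4) = 1/72
  weight(Y=5) = 1/72
Total weight = 1/72 + 1/72 = 1/36
P(Y=4 | obs) = 1/72 / 1/36 = 1/2
P(Y=5 | obs) = 1/72 / 1/36 = 1/2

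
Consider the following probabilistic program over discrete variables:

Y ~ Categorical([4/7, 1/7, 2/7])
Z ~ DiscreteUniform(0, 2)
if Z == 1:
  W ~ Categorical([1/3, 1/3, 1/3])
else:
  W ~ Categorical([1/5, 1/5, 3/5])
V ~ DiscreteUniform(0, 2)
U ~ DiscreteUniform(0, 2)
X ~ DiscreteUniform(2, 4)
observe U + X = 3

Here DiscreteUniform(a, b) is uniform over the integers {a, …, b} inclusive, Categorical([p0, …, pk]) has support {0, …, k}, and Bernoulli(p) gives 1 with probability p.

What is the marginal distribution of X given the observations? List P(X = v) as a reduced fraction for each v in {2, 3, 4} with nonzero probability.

P(X=2) = 1/2, P(X=3) = 1/2

Enumerate traces; 162 have nonzero weight after conditioning:
  (Y=0, Z=0, W=0, V=0, U=0, X=3) weight 4/2835
  (Y=0, Z=0, W=0, V=0, U=1, X=2) weight 4/2835
  (Y=0, Z=0, W=0, V=1, U=0, X=3) weight 4/2835
  (Y=0, Z=0, W=0, V=1, U=1, X=2) weight 4/2835
  (Y=0, Z=0, W=0, V=2, U=0, X=3) weight 4/2835
  (Y=0, Z=0, W=0, V=2, U=1, X=2) weight 4/2835
  (Y=0, Z=0, W=1, V=0, U=0, X=3) weight 4/2835
  (Y=0, Z=0, W=1, V=0, U=1, X=2) weight 4/2835
  … 154 more
Group by X:
  weight(X=2) = 1/9
  weight(X=3) = 1/9
Total weight = 1/9 + 1/9 = 2/9
P(X=2 | obs) = 1/9 / 2/9 = 1/2
P(X=3 | obs) = 1/9 / 2/9 = 1/2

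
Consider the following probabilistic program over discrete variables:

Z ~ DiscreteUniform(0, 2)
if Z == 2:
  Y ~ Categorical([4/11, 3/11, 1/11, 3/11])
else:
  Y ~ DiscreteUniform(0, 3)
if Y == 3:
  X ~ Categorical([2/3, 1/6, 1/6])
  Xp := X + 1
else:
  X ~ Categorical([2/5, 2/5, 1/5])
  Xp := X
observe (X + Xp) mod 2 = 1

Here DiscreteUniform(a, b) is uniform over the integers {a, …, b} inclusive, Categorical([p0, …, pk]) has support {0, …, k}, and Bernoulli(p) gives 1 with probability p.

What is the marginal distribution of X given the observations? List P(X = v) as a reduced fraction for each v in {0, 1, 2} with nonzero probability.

P(X=0) = 2/3, P(X=1) = 1/6, P(X=2) = 1/6

Enumerate traces; 9 have nonzero weight after conditioning:
  (Z=0, Y=3, X=0) weight 1/18
  (Z=0, Y=3, X=1) weight 1/72
  (Z=0, Y=3, X=2) weight 1/72
  (Z=1, Y=3, X=0) weight 1/18
  (Z=1, Y=3, X=1) weight 1/72
  (Z=1, Y=3, X=2) weight 1/72
  (Z=2, Y=3, X=0) weight 2/33
  (Z=2, Y=3, X=1) weight 1/66
  … 1 more
Group by X:
  weight(X=0) = 17/99
  weight(X=1) = 17/396
  weight(X=2) = 17/396
Total weight = 17/99 + 17/396 + 17/396 = 17/66
P(X=0 | obs) = 17/99 / 17/66 = 2/3
P(X=1 | obs) = 17/396 / 17/66 = 1/6
P(X=2 | obs) = 17/396 / 17/66 = 1/6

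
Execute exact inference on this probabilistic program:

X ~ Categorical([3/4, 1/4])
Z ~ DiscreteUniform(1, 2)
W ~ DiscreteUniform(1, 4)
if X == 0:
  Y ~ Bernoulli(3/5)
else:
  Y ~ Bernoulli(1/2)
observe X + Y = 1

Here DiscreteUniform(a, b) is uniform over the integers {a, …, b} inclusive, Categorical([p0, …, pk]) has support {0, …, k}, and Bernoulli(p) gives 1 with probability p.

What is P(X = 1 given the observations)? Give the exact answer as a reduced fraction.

Enumerate traces; 16 have nonzero weight after conditioning:
  (X=0, Z=1, W=1, Y=1) weight 9/160
  (X=0, Z=1, W=2, Y=1) weight 9/160
  (X=0, Z=1, W=3, Y=1) weight 9/160
  (X=0, Z=1, W=4, Y=1) weight 9/160
  (X=0, Z=2, W=1, Y=1) weight 9/160
  (X=0, Z=2, W=2, Y=1) weight 9/160
  (X=0, Z=2, W=3, Y=1) weight 9/160
  (X=0, Z=2, W=4, Y=1) weight 9/160
  (X=1, Z=1, W=1, Y=0) weight 1/64
  … 7 more
Group by X:
  weight(X=0) = 9/20
  weight(X=1) = 1/8
Total weight = 9/20 + 1/8 = 23/40
P(X=0 | obs) = 9/20 / 23/40 = 18/23
P(X=1 | obs) = 1/8 / 23/40 = 5/23

P(X = 1 | obs) = 5/23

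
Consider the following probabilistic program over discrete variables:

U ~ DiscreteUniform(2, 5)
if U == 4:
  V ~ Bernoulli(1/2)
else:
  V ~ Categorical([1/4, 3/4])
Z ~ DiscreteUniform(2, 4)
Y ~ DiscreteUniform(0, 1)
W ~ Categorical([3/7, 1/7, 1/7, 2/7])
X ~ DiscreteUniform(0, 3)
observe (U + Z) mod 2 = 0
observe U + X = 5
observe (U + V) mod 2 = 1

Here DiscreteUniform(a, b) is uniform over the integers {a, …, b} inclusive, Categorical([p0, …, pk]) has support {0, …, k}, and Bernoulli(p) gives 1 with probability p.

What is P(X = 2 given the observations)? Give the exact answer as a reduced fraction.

P(X = 2 | obs) = 1/12

Enumerate traces; 48 have nonzero weight after conditioning:
  (U=2, V=1, Z=2, Y=0, W=0, X=3) weight 3/896
  (U=2, V=1, Z=2, Y=0, W=1, X=3) weight 1/896
  (U=2, V=1, Z=2, Y=0, W=2, X=3) weight 1/896
  (U=2, V=1, Z=2, Y=0, W=3, X=3) weight 1/448
  (U=2, V=1, Z=2, Y=1, W=0, X=3) weight 3/896
  (U=2, V=1, Z=2, Y=1, W=1, X=3) weight 1/896
  (U=2, V=1, Z=2, Y=1, W=2, X=3) weight 1/896
  (U=2, V=1, Z=2, Y=1, W=3, X=3) weight 1/448
  (U=3, V=0, Z=3, Y=0, W=0, X=2) weight 1/896
  (U=4, V=1, Z=2, Y=0, W=0, X=1) weight 1/448
  … 38 more
Group by X:
  weight(X=0) = 1/192
  weight(X=1) = 1/48
  weight(X=2) = 1/192
  weight(X=3) = 1/32
Total weight = 1/192 + 1/48 + 1/192 + 1/32 = 1/16
P(X=0 | obs) = 1/192 / 1/16 = 1/12
P(X=1 | obs) = 1/48 / 1/16 = 1/3
P(X=2 | obs) = 1/192 / 1/16 = 1/12
P(X=3 | obs) = 1/32 / 1/16 = 1/2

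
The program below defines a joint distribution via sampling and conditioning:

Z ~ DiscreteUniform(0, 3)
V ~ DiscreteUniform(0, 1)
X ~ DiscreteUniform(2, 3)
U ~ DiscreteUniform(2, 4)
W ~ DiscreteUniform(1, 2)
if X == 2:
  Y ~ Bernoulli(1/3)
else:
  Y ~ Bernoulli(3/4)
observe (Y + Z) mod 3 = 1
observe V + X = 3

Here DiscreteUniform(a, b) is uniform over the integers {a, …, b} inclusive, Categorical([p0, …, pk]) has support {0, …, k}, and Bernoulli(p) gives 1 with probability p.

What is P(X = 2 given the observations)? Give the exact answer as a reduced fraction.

Enumerate traces; 36 have nonzero weight after conditioning:
  (Z=0, V=0, X=3, U=2, W=1, Y=1) weight 1/128
  (Z=0, V=0, X=3, U=2, W=2, Y=1) weight 1/128
  (Z=0, V=0, X=3, U=3, W=1, Y=1) weight 1/128
  (Z=0, V=0, X=3, U=3, W=2, Y=1) weight 1/128
  (Z=0, V=0, X=3, U=4, W=1, Y=1) weight 1/128
  (Z=0, V=0, X=3, U=4, W=2, Y=1) weight 1/128
  (Z=0, V=1, X=2, U=2, W=1, Y=1) weight 1/288
  (Z=0, V=1, X=2, U=2, W=2, Y=1) weight 1/288
  … 28 more
Group by X:
  weight(X=2) = 1/12
  weight(X=3) = 7/64
Total weight = 1/12 + 7/64 = 37/192
P(X=2 | obs) = 1/12 / 37/192 = 16/37
P(X=3 | obs) = 7/64 / 37/192 = 21/37

P(X = 2 | obs) = 16/37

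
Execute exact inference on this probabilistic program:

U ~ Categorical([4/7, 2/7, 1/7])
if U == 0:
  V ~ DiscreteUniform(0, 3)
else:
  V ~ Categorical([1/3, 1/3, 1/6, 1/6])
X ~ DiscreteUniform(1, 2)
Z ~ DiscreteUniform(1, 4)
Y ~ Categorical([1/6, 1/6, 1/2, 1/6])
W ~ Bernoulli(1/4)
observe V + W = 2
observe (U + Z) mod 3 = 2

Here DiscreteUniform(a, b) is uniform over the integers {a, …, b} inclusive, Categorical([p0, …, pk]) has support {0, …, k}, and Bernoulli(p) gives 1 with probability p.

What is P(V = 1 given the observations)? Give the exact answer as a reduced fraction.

Enumerate traces; 64 have nonzero weight after conditioning:
  (U=0, V=1, X=1, Z=2, Y=0, W=1) weight 1/1344
  (U=0, V=1, X=1, Z=2, Y=1, W=1) weight 1/1344
  (U=0, V=1, X=1, Z=2, Y=2, W=1) weight 1/448
  (U=0, V=1, X=1, Z=2, Y=3, W=1) weight 1/1344
  (U=0, V=1, X=2, Z=2, Y=0, W=1) weight 1/1344
  (U=0, V=1, X=2, Z=2, Y=1, W=1) weight 1/1344
  (U=0, V=1, X=2, Z=2, Y=2, W=1) weight 1/448
  (U=0, V=1, X=2, Z=2, Y=3, W=1) weight 1/1344
  (U=0, V=2, X=1, Z=2, Y=0, W=0) weight 1/448
  … 55 more
Group by V:
  weight(V=1) = 1/42
  weight(V=2) = 11/224
Total weight = 1/42 + 11/224 = 7/96
P(V=1 | obs) = 1/42 / 7/96 = 16/49
P(V=2 | obs) = 11/224 / 7/96 = 33/49

P(V = 1 | obs) = 16/49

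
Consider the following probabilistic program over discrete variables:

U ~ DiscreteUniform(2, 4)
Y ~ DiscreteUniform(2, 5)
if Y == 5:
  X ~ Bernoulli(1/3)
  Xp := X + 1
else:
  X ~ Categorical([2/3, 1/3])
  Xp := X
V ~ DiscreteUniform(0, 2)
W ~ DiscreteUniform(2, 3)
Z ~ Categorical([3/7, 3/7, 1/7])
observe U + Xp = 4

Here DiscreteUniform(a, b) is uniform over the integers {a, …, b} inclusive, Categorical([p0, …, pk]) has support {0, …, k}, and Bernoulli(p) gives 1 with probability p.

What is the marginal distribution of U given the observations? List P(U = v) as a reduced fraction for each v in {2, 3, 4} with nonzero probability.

P(U=2) = 1/12, P(U=3) = 5/12, P(U=4) = 1/2

Enumerate traces; 144 have nonzero weight after conditioning:
  (U=2, Y=5, X=1, V=0, W=2, Z=0) weight 1/504
  (U=2, Y=5, X=1, V=0, W=2, Z=1) weight 1/504
  (U=2, Y=5, X=1, V=0, W=2, Z=2) weight 1/1512
  (U=2, Y=5, X=1, V=0, W=3, Z=0) weight 1/504
  (U=2, Y=5, X=1, V=0, W=3, Z=1) weight 1/504
  (U=2, Y=5, X=1, V=0, W=3, Z=2) weight 1/1512
  (U=2, Y=5, X=1, V=1, W=2, Z=0) weight 1/504
  (U=2, Y=5, X=1, V=1, W=2, Z=1) weight 1/504
  (U=3, Y=2, X=1, V=0, W=2, Z=0) weight 1/504
  (U=4, Y=2, X=0, V=0, W=2, Z=0) weight 1/252
  … 134 more
Group by U:
  weight(U=2) = 1/36
  weight(U=3) = 5/36
  weight(U=4) = 1/6
Total weight = 1/36 + 5/36 + 1/6 = 1/3
P(U=2 | obs) = 1/36 / 1/3 = 1/12
P(U=3 | obs) = 5/36 / 1/3 = 5/12
P(U=4 | obs) = 1/6 / 1/3 = 1/2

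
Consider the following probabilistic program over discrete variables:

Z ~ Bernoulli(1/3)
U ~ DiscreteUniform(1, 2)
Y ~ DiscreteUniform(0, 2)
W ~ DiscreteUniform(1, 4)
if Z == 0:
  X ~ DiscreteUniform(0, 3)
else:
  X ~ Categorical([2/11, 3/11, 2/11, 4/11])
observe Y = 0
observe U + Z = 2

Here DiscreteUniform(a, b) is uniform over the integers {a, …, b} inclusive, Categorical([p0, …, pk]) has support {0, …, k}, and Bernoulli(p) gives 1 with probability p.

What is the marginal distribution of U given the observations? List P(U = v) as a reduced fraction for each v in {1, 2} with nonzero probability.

P(U=1) = 1/3, P(U=2) = 2/3

Enumerate traces; 32 have nonzero weight after conditioning:
  (Z=0, U=2, Y=0, W=1, X=0) weight 1/144
  (Z=0, U=2, Y=0, W=1, X=1) weight 1/144
  (Z=0, U=2, Y=0, W=1, X=2) weight 1/144
  (Z=0, U=2, Y=0, W=1, X=3) weight 1/144
  (Z=0, U=2, Y=0, W=2, X=0) weight 1/144
  (Z=0, U=2, Y=0, W=2, X=1) weight 1/144
  (Z=0, U=2, Y=0, W=2, X=2) weight 1/144
  (Z=0, U=2, Y=0, W=2, X=3) weight 1/144
  (Z=1, U=1, Y=0, W=1, X=0) weight 1/396
  … 23 more
Group by U:
  weight(U=1) = 1/18
  weight(U=2) = 1/9
Total weight = 1/18 + 1/9 = 1/6
P(U=1 | obs) = 1/18 / 1/6 = 1/3
P(U=2 | obs) = 1/9 / 1/6 = 2/3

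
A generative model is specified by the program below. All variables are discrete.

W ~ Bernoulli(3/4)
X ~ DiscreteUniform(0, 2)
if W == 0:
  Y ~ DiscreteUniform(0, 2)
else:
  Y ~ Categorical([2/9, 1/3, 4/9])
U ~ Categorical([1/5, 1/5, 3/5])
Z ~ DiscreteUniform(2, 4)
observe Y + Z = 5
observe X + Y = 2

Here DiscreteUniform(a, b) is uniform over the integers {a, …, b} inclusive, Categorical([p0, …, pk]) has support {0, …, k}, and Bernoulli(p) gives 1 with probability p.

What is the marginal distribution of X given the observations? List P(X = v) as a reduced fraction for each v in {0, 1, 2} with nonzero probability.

Enumerate traces; 12 have nonzero weight after conditioning:
  (W=0, X=0, Y=2, U=0, Z=3) weight 1/540
  (W=0, X=0, Y=2, U=1, Z=3) weight 1/540
  (W=0, X=0, Y=2, U=2, Z=3) weight 1/180
  (W=0, X=1, Y=1, U=0, Z=4) weight 1/540
  (W=0, X=1, Y=1, U=1, Z=4) weight 1/540
  (W=0, X=1, Y=1, U=2, Z=4) weight 1/180
  (W=1, X=0, Y=2, U=0, Z=3) weight 1/135
  (W=1, X=0, Y=2, U=1, Z=3) weight 1/135
  … 4 more
Group by X:
  weight(X=0) = 5/108
  weight(X=1) = 1/27
Total weight = 5/108 + 1/27 = 1/12
P(X=0 | obs) = 5/108 / 1/12 = 5/9
P(X=1 | obs) = 1/27 / 1/12 = 4/9

P(X=0) = 5/9, P(X=1) = 4/9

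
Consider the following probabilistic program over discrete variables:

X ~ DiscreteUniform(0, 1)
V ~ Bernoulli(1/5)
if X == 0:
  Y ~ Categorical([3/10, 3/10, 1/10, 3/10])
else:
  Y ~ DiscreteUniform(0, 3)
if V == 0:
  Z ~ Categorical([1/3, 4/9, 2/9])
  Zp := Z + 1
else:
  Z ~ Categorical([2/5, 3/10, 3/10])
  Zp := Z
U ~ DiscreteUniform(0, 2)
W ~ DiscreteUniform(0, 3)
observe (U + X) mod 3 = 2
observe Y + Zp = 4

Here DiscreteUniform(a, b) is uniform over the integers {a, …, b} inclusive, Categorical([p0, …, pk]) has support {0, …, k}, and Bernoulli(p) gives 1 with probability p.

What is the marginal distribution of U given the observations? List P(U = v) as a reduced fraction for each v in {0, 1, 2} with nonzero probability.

P(U=1) = 1035/1903, P(U=2) = 868/1903

Enumerate traces; 40 have nonzero weight after conditioning:
  (X=0, V=0, Y=1, Z=2, U=2, W=0) weight 1/450
  (X=0, V=0, Y=1, Z=2, U=2, W=1) weight 1/450
  (X=0, V=0, Y=1, Z=2, U=2, W=2) weight 1/450
  (X=0, V=0, Y=1, Z=2, U=2, W=3) weight 1/450
  (X=0, V=0, Y=2, Z=1, U=2, W=0) weight 1/675
  (X=0, V=0, Y=2, Z=1, U=2, W=1) weight 1/675
  (X=0, V=0, Y=2, Z=1, U=2, W=2) weight 1/675
  (X=0, V=0, Y=2, Z=1, U=2, W=3) weight 1/675
  (X=1, V=0, Y=1, Z=2, U=1, W=0) weight 1/540
  … 31 more
Group by U:
  weight(U=1) = 23/600
  weight(U=2) = 217/6750
Total weight = 23/600 + 217/6750 = 1903/27000
P(U=1 | obs) = 23/600 / 1903/27000 = 1035/1903
P(U=2 | obs) = 217/6750 / 1903/27000 = 868/1903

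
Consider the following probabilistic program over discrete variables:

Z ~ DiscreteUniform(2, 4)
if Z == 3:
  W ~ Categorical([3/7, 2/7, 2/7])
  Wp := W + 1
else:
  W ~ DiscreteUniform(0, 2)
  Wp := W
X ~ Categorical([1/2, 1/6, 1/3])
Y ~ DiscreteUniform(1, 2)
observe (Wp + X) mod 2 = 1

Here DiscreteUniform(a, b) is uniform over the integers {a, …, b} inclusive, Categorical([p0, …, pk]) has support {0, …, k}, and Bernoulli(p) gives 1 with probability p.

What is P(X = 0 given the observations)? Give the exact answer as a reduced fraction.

Enumerate traces; 26 have nonzero weight after conditioning:
  (Z=2, W=0, X=1, Y=1) weight 1/108
  (Z=2, W=0, X=1, Y=2) weight 1/108
  (Z=2, W=1, X=0, Y=1) weight 1/36
  (Z=2, W=1, X=0, Y=2) weight 1/36
  (Z=2, W=1, X=2, Y=1) weight 1/54
  (Z=2, W=1, X=2, Y=2) weight 1/54
  (Z=2, W=2, X=1, Y=1) weight 1/108
  (Z=2, W=2, X=1, Y=2) weight 1/108
  … 18 more
Group by X:
  weight(X=0) = 29/126
  weight(X=1) = 17/189
  weight(X=2) = 29/189
Total weight = 29/126 + 17/189 + 29/189 = 179/378
P(X=0 | obs) = 29/126 / 179/378 = 87/179
P(X=1 | obs) = 17/189 / 179/378 = 34/179
P(X=2 | obs) = 29/189 / 179/378 = 58/179

P(X = 0 | obs) = 87/179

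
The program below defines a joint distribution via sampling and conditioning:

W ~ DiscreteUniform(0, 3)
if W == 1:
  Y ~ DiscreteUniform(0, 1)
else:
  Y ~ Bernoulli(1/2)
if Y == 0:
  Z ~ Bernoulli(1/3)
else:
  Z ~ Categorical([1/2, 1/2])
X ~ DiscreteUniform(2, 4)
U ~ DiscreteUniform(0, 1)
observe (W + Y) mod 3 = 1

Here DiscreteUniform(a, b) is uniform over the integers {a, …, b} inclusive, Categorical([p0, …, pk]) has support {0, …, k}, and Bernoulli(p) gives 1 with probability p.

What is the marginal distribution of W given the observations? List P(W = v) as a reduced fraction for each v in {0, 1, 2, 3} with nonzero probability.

Enumerate traces; 36 have nonzero weight after conditioning:
  (W=0, Y=1, Z=0, X=2, U=0) weight 1/96
  (W=0, Y=1, Z=0, X=2, U=1) weight 1/96
  (W=0, Y=1, Z=0, X=3, U=0) weight 1/96
  (W=0, Y=1, Z=0, X=3, U=1) weight 1/96
  (W=0, Y=1, Z=0, X=4, U=0) weight 1/96
  (W=0, Y=1, Z=0, X=4, U=1) weight 1/96
  (W=0, Y=1, Z=1, X=2, U=0) weight 1/96
  (W=0, Y=1, Z=1, X=2, U=1) weight 1/96
  (W=1, Y=0, Z=0, X=2, U=0) weight 1/72
  (W=3, Y=1, Z=0, X=2, U=0) weight 1/96
  … 26 more
Group by W:
  weight(W=0) = 1/8
  weight(W=1) = 1/8
  weight(W=3) = 1/8
Total weight = 1/8 + 1/8 + 1/8 = 3/8
P(W=0 | obs) = 1/8 / 3/8 = 1/3
P(W=1 | obs) = 1/8 / 3/8 = 1/3
P(W=3 | obs) = 1/8 / 3/8 = 1/3

P(W=0) = 1/3, P(W=1) = 1/3, P(W=3) = 1/3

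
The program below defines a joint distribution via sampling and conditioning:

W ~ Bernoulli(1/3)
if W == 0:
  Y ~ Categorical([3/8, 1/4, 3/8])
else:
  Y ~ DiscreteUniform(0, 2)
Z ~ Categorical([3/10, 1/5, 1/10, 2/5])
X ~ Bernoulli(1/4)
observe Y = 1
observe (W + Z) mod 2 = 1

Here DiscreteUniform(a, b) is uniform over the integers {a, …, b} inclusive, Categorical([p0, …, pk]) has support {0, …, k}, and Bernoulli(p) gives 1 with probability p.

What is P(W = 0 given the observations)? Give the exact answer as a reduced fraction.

P(W = 0 | obs) = 9/13

Enumerate traces; 8 have nonzero weight after conditioning:
  (W=0, Y=1, Z=1, X=0) weight 1/40
  (W=0, Y=1, Z=1, X=1) weight 1/120
  (W=0, Y=1, Z=3, X=0) weight 1/20
  (W=0, Y=1, Z=3, X=1) weight 1/60
  (W=1, Y=1, Z=0, X=0) weight 1/40
  (W=1, Y=1, Z=0, X=1) weight 1/120
  (W=1, Y=1, Z=2, X=0) weight 1/120
  (W=1, Y=1, Z=2, X=1) weight 1/360
Group by W:
  weight(W=0) = 1/10
  weight(W=1) = 2/45
Total weight = 1/10 + 2/45 = 13/90
P(W=0 | obs) = 1/10 / 13/90 = 9/13
P(W=1 | obs) = 2/45 / 13/90 = 4/13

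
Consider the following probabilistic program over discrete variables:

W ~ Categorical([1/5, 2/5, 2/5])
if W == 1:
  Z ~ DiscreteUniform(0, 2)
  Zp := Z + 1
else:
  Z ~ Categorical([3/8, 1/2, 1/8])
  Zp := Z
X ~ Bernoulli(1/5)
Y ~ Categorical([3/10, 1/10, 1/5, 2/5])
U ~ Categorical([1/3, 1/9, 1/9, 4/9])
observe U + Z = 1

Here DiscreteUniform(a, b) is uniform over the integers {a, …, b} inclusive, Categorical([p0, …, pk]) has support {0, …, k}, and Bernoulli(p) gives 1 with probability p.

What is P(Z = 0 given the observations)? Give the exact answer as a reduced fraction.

Enumerate traces; 48 have nonzero weight after conditioning:
  (W=0, Z=0, X=0, Y=0, U=1) weight 1/500
  (W=0, Z=0, X=0, Y=1, U=1) weight 1/1500
  (W=0, Z=0, X=0, Y=2, U=1) weight 1/750
  (W=0, Z=0, X=0, Y=3, U=1) weight 1/375
  (W=0, Z=0, X=1, Y=0, U=1) weight 1/2000
  (W=0, Z=0, X=1, Y=1, U=1) weight 1/6000
  (W=0, Z=0, X=1, Y=2, U=1) weight 1/3000
  (W=0, Z=0, X=1, Y=3, U=1) weight 1/1500
  (W=0, Z=1, X=0, Y=0, U=0) weight 1/125
  … 39 more
Group by Z:
  weight(Z=0) = 43/1080
  weight(Z=1) = 13/90
Total weight = 43/1080 + 13/90 = 199/1080
P(Z=0 | obs) = 43/1080 / 199/1080 = 43/199
P(Z=1 | obs) = 13/90 / 199/1080 = 156/199

P(Z = 0 | obs) = 43/199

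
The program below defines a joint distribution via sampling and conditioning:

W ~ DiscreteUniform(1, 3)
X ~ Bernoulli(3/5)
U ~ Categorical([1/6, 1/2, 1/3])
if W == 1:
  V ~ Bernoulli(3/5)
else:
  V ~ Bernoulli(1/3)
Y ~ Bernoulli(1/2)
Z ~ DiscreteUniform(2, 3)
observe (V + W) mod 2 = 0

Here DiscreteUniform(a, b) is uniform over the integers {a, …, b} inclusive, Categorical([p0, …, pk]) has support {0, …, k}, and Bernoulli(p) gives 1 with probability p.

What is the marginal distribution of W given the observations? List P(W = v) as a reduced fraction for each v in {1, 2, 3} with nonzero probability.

P(W=1) = 3/8, P(W=2) = 5/12, P(W=3) = 5/24

Enumerate traces; 72 have nonzero weight after conditioning:
  (W=1, X=0, U=0, V=1, Y=0, Z=2) weight 1/300
  (W=1, X=0, U=0, V=1, Y=0, Z=3) weight 1/300
  (W=1, X=0, U=0, V=1, Y=1, Z=2) weight 1/300
  (W=1, X=0, U=0, V=1, Y=1, Z=3) weight 1/300
  (W=1, X=0, U=1, V=1, Y=0, Z=2) weight 1/100
  (W=1, X=0, U=1, V=1, Y=0, Z=3) weight 1/100
  (W=1, X=0, U=1, V=1, Y=1, Z=2) weight 1/100
  (W=1, X=0, U=1, V=1, Y=1, Z=3) weight 1/100
  (W=2, X=0, U=0, V=0, Y=0, Z=2) weight 1/270
  (W=3, X=0, U=0, V=1, Y=0, Z=2) weight 1/540
  … 62 more
Group by W:
  weight(W=1) = 1/5
  weight(W=2) = 2/9
  weight(W=3) = 1/9
Total weight = 1/5 + 2/9 + 1/9 = 8/15
P(W=1 | obs) = 1/5 / 8/15 = 3/8
P(W=2 | obs) = 2/9 / 8/15 = 5/12
P(W=3 | obs) = 1/9 / 8/15 = 5/24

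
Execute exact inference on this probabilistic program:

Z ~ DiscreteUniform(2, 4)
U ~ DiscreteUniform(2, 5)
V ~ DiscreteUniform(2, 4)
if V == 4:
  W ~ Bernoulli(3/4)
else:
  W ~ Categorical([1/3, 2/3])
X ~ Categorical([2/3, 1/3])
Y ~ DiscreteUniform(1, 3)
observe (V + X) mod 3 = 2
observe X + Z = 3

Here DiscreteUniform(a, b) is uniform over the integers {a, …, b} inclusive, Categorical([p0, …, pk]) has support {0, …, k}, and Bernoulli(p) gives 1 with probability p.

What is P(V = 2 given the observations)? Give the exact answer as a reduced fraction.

P(V = 2 | obs) = 2/3

Enumerate traces; 48 have nonzero weight after conditioning:
  (Z=2, U=2, V=4, W=0, X=1, Y=1) weight 1/1296
  (Z=2, U=2, V=4, W=0, X=1, Y=2) weight 1/1296
  (Z=2, U=2, V=4, W=0, X=1, Y=3) weight 1/1296
  (Z=2, U=2, V=4, W=1, X=1, Y=1) weight 1/432
  (Z=2, U=2, V=4, W=1, X=1, Y=2) weight 1/432
  (Z=2, U=2, V=4, W=1, X=1, Y=3) weight 1/432
  (Z=2, U=3, V=4, W=0, X=1, Y=1) weight 1/1296
  (Z=2, U=3, V=4, W=0, X=1, Y=2) weight 1/1296
  (Z=3, U=2, V=2, W=0, X=0, Y=1) weight 1/486
  … 39 more
Group by V:
  weight(V=2) = 2/27
  weight(V=4) = 1/27
Total weight = 2/27 + 1/27 = 1/9
P(V=2 | obs) = 2/27 / 1/9 = 2/3
P(V=4 | obs) = 1/27 / 1/9 = 1/3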